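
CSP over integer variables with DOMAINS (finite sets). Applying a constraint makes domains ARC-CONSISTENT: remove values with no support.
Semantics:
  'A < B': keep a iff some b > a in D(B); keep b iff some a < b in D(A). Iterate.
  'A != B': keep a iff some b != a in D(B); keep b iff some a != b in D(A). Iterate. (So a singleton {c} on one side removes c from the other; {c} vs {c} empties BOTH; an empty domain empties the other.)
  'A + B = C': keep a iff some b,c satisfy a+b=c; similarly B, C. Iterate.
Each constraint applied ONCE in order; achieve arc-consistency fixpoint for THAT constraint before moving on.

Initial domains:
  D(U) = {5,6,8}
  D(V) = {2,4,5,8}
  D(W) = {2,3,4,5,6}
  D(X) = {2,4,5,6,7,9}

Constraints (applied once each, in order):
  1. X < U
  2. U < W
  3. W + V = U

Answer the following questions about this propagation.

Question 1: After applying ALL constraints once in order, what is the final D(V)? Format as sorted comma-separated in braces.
Constraint 1 (X < U) on D(X)={2,4,5,6,7,9} D(U)={5,6,8}: X {2,4,5,6,7,9}->{2,4,5,6,7}
Constraint 2 (U < W) on D(U)={5,6,8} D(W)={2,3,4,5,6}: U {5,6,8}->{5}; W {2,3,4,5,6}->{6}
Constraint 3 (W + V = U) on D(W)={6} D(V)={2,4,5,8} D(U)={5}: W {6}->{}; V {2,4,5,8}->{}; U {5}->{}
So after all 3 constraints: D(V) = {}

Answer: {}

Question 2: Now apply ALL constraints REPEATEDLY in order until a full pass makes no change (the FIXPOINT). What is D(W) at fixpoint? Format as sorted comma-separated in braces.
pass 0 (initial): D(W)={2,3,4,5,6}
pass 1: U {5,6,8}->{}; V {2,4,5,8}->{}; W {2,3,4,5,6}->{}; X {2,4,5,6,7,9}->{2,4,5,6,7}
pass 2: X {2,4,5,6,7}->{}
pass 3: no change
Fixpoint after 3 passes: D(W) = {}

Answer: {}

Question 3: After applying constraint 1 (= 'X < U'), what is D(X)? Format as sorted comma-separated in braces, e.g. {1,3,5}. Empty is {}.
Constraint 1 (X < U) on D(X)={2,4,5,6,7,9} D(U)={5,6,8}: X {2,4,5,6,7,9}->{2,4,5,6,7}
So after constraint 1: D(X) = {2,4,5,6,7}

Answer: {2,4,5,6,7}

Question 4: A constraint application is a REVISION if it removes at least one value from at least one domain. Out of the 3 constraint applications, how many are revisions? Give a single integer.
Constraint 1 (X < U) on D(X)={2,4,5,6,7,9} D(U)={5,6,8}: X {2,4,5,6,7,9}->{2,4,5,6,7} => REVISION
Constraint 2 (U < W) on D(U)={5,6,8} D(W)={2,3,4,5,6}: U {5,6,8}->{5}; W {2,3,4,5,6}->{6} => REVISION
Constraint 3 (W + V = U) on D(W)={6} D(V)={2,4,5,8} D(U)={5}: W {6}->{}; V {2,4,5,8}->{}; U {5}->{} => REVISION
Total revisions = 3

Answer: 3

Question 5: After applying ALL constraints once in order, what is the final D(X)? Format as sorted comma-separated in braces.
Constraint 1 (X < U) on D(X)={2,4,5,6,7,9} D(U)={5,6,8}: X {2,4,5,6,7,9}->{2,4,5,6,7}
Constraint 2 (U < W) on D(U)={5,6,8} D(W)={2,3,4,5,6}: U {5,6,8}->{5}; W {2,3,4,5,6}->{6}
Constraint 3 (W + V = U) on D(W)={6} D(V)={2,4,5,8} D(U)={5}: W {6}->{}; V {2,4,5,8}->{}; U {5}->{}
So after all 3 constraints: D(X) = {2,4,5,6,7}

Answer: {2,4,5,6,7}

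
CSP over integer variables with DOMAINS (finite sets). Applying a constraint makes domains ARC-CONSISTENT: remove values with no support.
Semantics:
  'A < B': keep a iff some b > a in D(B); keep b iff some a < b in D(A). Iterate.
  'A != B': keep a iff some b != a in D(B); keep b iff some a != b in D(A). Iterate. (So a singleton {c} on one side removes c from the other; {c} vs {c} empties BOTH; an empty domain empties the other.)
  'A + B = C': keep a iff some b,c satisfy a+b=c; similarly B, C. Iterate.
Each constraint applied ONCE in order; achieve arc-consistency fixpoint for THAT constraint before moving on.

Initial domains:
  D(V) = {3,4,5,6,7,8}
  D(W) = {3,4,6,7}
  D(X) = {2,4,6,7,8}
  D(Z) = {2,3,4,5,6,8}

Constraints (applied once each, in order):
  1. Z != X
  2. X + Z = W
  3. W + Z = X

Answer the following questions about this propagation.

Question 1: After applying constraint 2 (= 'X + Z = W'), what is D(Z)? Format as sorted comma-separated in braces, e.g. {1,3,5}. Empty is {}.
Constraint 1 (Z != X) on D(Z)={2,3,4,5,6,8} D(X)={2,4,6,7,8}: no change
Constraint 2 (X + Z = W) on D(X)={2,4,6,7,8} D(Z)={2,3,4,5,6,8} D(W)={3,4,6,7}: X {2,4,6,7,8}->{2,4}; Z {2,3,4,5,6,8}->{2,3,4,5}; W {3,4,6,7}->{4,6,7}
So after constraint 2: D(Z) = {2,3,4,5}

Answer: {2,3,4,5}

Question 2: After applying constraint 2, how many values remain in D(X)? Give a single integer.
Answer: 2

Derivation:
Constraint 1 (Z != X) on D(Z)={2,3,4,5,6,8} D(X)={2,4,6,7,8}: no change
Constraint 2 (X + Z = W) on D(X)={2,4,6,7,8} D(Z)={2,3,4,5,6,8} D(W)={3,4,6,7}: X {2,4,6,7,8}->{2,4}; Z {2,3,4,5,6,8}->{2,3,4,5}; W {3,4,6,7}->{4,6,7}
So after constraint 2: D(X)={2,4}, size = 2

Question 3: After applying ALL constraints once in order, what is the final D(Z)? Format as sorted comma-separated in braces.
Constraint 1 (Z != X) on D(Z)={2,3,4,5,6,8} D(X)={2,4,6,7,8}: no change
Constraint 2 (X + Z = W) on D(X)={2,4,6,7,8} D(Z)={2,3,4,5,6,8} D(W)={3,4,6,7}: X {2,4,6,7,8}->{2,4}; Z {2,3,4,5,6,8}->{2,3,4,5}; W {3,4,6,7}->{4,6,7}
Constraint 3 (W + Z = X) on D(W)={4,6,7} D(Z)={2,3,4,5} D(X)={2,4}: W {4,6,7}->{}; Z {2,3,4,5}->{}; X {2,4}->{}
So after all 3 constraints: D(Z) = {}

Answer: {}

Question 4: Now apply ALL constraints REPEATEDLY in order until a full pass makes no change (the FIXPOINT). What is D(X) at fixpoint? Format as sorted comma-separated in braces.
Answer: {}

Derivation:
pass 0 (initial): D(X)={2,4,6,7,8}
pass 1: W {3,4,6,7}->{}; X {2,4,6,7,8}->{}; Z {2,3,4,5,6,8}->{}
pass 2: no change
Fixpoint after 2 passes: D(X) = {}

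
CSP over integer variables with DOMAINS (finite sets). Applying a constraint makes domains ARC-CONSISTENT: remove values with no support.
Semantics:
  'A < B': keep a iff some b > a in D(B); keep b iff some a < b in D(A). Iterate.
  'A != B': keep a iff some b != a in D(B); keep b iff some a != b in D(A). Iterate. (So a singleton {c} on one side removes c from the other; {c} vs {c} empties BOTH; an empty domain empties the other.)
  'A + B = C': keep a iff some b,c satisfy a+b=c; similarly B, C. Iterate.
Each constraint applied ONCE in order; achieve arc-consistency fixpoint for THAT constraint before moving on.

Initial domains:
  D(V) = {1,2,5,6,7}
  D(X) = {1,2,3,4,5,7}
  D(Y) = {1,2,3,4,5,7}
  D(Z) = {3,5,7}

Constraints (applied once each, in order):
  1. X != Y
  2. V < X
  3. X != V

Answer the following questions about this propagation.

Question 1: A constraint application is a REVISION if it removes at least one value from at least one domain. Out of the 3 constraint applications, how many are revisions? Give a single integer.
Constraint 1 (X != Y) on D(X)={1,2,3,4,5,7} D(Y)={1,2,3,4,5,7}: no change => not a revision
Constraint 2 (V < X) on D(V)={1,2,5,6,7} D(X)={1,2,3,4,5,7}: V {1,2,5,6,7}->{1,2,5,6}; X {1,2,3,4,5,7}->{2,3,4,5,7} => REVISION
Constraint 3 (X != V) on D(X)={2,3,4,5,7} D(V)={1,2,5,6}: no change => not a revision
Total revisions = 1

Answer: 1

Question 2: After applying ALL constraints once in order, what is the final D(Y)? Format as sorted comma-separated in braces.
Answer: {1,2,3,4,5,7}

Derivation:
Constraint 1 (X != Y) on D(X)={1,2,3,4,5,7} D(Y)={1,2,3,4,5,7}: no change
Constraint 2 (V < X) on D(V)={1,2,5,6,7} D(X)={1,2,3,4,5,7}: V {1,2,5,6,7}->{1,2,5,6}; X {1,2,3,4,5,7}->{2,3,4,5,7}
Constraint 3 (X != V) on D(X)={2,3,4,5,7} D(V)={1,2,5,6}: no change
So after all 3 constraints: D(Y) = {1,2,3,4,5,7}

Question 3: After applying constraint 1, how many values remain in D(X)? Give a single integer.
Answer: 6

Derivation:
Constraint 1 (X != Y) on D(X)={1,2,3,4,5,7} D(Y)={1,2,3,4,5,7}: no change
So after constraint 1: D(X)={1,2,3,4,5,7}, size = 6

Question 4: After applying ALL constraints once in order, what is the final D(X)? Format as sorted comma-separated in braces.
Constraint 1 (X != Y) on D(X)={1,2,3,4,5,7} D(Y)={1,2,3,4,5,7}: no change
Constraint 2 (V < X) on D(V)={1,2,5,6,7} D(X)={1,2,3,4,5,7}: V {1,2,5,6,7}->{1,2,5,6}; X {1,2,3,4,5,7}->{2,3,4,5,7}
Constraint 3 (X != V) on D(X)={2,3,4,5,7} D(V)={1,2,5,6}: no change
So after all 3 constraints: D(X) = {2,3,4,5,7}

Answer: {2,3,4,5,7}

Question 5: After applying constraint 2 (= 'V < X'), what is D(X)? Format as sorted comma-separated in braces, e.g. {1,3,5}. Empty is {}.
Constraint 1 (X != Y) on D(X)={1,2,3,4,5,7} D(Y)={1,2,3,4,5,7}: no change
Constraint 2 (V < X) on D(V)={1,2,5,6,7} D(X)={1,2,3,4,5,7}: V {1,2,5,6,7}->{1,2,5,6}; X {1,2,3,4,5,7}->{2,3,4,5,7}
So after constraint 2: D(X) = {2,3,4,5,7}

Answer: {2,3,4,5,7}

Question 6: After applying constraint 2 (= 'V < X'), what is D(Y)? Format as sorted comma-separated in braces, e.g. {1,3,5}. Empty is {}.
Constraint 1 (X != Y) on D(X)={1,2,3,4,5,7} D(Y)={1,2,3,4,5,7}: no change
Constraint 2 (V < X) on D(V)={1,2,5,6,7} D(X)={1,2,3,4,5,7}: V {1,2,5,6,7}->{1,2,5,6}; X {1,2,3,4,5,7}->{2,3,4,5,7}
So after constraint 2: D(Y) = {1,2,3,4,5,7}

Answer: {1,2,3,4,5,7}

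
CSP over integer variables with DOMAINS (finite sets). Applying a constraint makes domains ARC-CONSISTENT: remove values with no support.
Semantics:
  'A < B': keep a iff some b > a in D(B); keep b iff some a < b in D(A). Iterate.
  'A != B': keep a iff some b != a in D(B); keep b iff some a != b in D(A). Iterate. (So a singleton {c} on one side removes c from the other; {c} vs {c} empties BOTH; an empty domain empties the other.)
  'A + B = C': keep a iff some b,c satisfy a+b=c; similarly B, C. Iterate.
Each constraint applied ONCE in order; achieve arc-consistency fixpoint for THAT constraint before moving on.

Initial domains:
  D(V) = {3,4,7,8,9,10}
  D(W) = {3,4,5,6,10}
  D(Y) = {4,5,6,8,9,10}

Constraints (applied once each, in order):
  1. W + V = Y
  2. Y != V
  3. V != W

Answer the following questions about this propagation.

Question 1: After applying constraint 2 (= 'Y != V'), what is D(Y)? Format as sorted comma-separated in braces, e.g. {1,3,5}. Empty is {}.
Answer: {6,8,9,10}

Derivation:
Constraint 1 (W + V = Y) on D(W)={3,4,5,6,10} D(V)={3,4,7,8,9,10} D(Y)={4,5,6,8,9,10}: W {3,4,5,6,10}->{3,4,5,6}; V {3,4,7,8,9,10}->{3,4,7}; Y {4,5,6,8,9,10}->{6,8,9,10}
Constraint 2 (Y != V) on D(Y)={6,8,9,10} D(V)={3,4,7}: no change
So after constraint 2: D(Y) = {6,8,9,10}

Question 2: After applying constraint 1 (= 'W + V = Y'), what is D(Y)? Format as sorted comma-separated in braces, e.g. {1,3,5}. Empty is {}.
Constraint 1 (W + V = Y) on D(W)={3,4,5,6,10} D(V)={3,4,7,8,9,10} D(Y)={4,5,6,8,9,10}: W {3,4,5,6,10}->{3,4,5,6}; V {3,4,7,8,9,10}->{3,4,7}; Y {4,5,6,8,9,10}->{6,8,9,10}
So after constraint 1: D(Y) = {6,8,9,10}

Answer: {6,8,9,10}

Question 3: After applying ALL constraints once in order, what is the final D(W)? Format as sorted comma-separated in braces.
Answer: {3,4,5,6}

Derivation:
Constraint 1 (W + V = Y) on D(W)={3,4,5,6,10} D(V)={3,4,7,8,9,10} D(Y)={4,5,6,8,9,10}: W {3,4,5,6,10}->{3,4,5,6}; V {3,4,7,8,9,10}->{3,4,7}; Y {4,5,6,8,9,10}->{6,8,9,10}
Constraint 2 (Y != V) on D(Y)={6,8,9,10} D(V)={3,4,7}: no change
Constraint 3 (V != W) on D(V)={3,4,7} D(W)={3,4,5,6}: no change
So after all 3 constraints: D(W) = {3,4,5,6}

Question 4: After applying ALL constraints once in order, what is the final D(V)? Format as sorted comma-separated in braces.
Answer: {3,4,7}

Derivation:
Constraint 1 (W + V = Y) on D(W)={3,4,5,6,10} D(V)={3,4,7,8,9,10} D(Y)={4,5,6,8,9,10}: W {3,4,5,6,10}->{3,4,5,6}; V {3,4,7,8,9,10}->{3,4,7}; Y {4,5,6,8,9,10}->{6,8,9,10}
Constraint 2 (Y != V) on D(Y)={6,8,9,10} D(V)={3,4,7}: no change
Constraint 3 (V != W) on D(V)={3,4,7} D(W)={3,4,5,6}: no change
So after all 3 constraints: D(V) = {3,4,7}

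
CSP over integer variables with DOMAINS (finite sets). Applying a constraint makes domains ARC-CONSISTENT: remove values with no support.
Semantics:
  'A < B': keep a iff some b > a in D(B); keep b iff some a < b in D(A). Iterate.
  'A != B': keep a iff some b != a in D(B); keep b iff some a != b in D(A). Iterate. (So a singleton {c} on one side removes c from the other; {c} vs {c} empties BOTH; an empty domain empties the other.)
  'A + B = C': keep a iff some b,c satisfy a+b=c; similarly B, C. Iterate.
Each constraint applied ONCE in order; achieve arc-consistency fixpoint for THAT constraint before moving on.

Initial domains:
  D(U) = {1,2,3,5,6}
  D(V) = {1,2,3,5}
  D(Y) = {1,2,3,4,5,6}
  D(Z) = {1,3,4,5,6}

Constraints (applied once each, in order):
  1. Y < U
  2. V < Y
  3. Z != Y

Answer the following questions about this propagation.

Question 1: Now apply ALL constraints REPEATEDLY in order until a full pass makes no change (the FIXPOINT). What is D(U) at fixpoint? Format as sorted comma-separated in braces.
pass 0 (initial): D(U)={1,2,3,5,6}
pass 1: U {1,2,3,5,6}->{2,3,5,6}; V {1,2,3,5}->{1,2,3}; Y {1,2,3,4,5,6}->{2,3,4,5}
pass 2: U {2,3,5,6}->{3,5,6}
pass 3: no change
Fixpoint after 3 passes: D(U) = {3,5,6}

Answer: {3,5,6}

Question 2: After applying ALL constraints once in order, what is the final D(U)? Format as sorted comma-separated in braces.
Constraint 1 (Y < U) on D(Y)={1,2,3,4,5,6} D(U)={1,2,3,5,6}: Y {1,2,3,4,5,6}->{1,2,3,4,5}; U {1,2,3,5,6}->{2,3,5,6}
Constraint 2 (V < Y) on D(V)={1,2,3,5} D(Y)={1,2,3,4,5}: V {1,2,3,5}->{1,2,3}; Y {1,2,3,4,5}->{2,3,4,5}
Constraint 3 (Z != Y) on D(Z)={1,3,4,5,6} D(Y)={2,3,4,5}: no change
So after all 3 constraints: D(U) = {2,3,5,6}

Answer: {2,3,5,6}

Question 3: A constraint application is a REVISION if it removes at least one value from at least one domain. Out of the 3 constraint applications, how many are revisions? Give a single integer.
Constraint 1 (Y < U) on D(Y)={1,2,3,4,5,6} D(U)={1,2,3,5,6}: Y {1,2,3,4,5,6}->{1,2,3,4,5}; U {1,2,3,5,6}->{2,3,5,6} => REVISION
Constraint 2 (V < Y) on D(V)={1,2,3,5} D(Y)={1,2,3,4,5}: V {1,2,3,5}->{1,2,3}; Y {1,2,3,4,5}->{2,3,4,5} => REVISION
Constraint 3 (Z != Y) on D(Z)={1,3,4,5,6} D(Y)={2,3,4,5}: no change => not a revision
Total revisions = 2

Answer: 2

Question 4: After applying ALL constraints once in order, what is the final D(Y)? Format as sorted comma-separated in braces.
Constraint 1 (Y < U) on D(Y)={1,2,3,4,5,6} D(U)={1,2,3,5,6}: Y {1,2,3,4,5,6}->{1,2,3,4,5}; U {1,2,3,5,6}->{2,3,5,6}
Constraint 2 (V < Y) on D(V)={1,2,3,5} D(Y)={1,2,3,4,5}: V {1,2,3,5}->{1,2,3}; Y {1,2,3,4,5}->{2,3,4,5}
Constraint 3 (Z != Y) on D(Z)={1,3,4,5,6} D(Y)={2,3,4,5}: no change
So after all 3 constraints: D(Y) = {2,3,4,5}

Answer: {2,3,4,5}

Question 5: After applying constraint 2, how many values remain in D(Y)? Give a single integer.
Answer: 4

Derivation:
Constraint 1 (Y < U) on D(Y)={1,2,3,4,5,6} D(U)={1,2,3,5,6}: Y {1,2,3,4,5,6}->{1,2,3,4,5}; U {1,2,3,5,6}->{2,3,5,6}
Constraint 2 (V < Y) on D(V)={1,2,3,5} D(Y)={1,2,3,4,5}: V {1,2,3,5}->{1,2,3}; Y {1,2,3,4,5}->{2,3,4,5}
So after constraint 2: D(Y)={2,3,4,5}, size = 4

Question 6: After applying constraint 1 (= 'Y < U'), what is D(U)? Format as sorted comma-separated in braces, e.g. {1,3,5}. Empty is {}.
Answer: {2,3,5,6}

Derivation:
Constraint 1 (Y < U) on D(Y)={1,2,3,4,5,6} D(U)={1,2,3,5,6}: Y {1,2,3,4,5,6}->{1,2,3,4,5}; U {1,2,3,5,6}->{2,3,5,6}
So after constraint 1: D(U) = {2,3,5,6}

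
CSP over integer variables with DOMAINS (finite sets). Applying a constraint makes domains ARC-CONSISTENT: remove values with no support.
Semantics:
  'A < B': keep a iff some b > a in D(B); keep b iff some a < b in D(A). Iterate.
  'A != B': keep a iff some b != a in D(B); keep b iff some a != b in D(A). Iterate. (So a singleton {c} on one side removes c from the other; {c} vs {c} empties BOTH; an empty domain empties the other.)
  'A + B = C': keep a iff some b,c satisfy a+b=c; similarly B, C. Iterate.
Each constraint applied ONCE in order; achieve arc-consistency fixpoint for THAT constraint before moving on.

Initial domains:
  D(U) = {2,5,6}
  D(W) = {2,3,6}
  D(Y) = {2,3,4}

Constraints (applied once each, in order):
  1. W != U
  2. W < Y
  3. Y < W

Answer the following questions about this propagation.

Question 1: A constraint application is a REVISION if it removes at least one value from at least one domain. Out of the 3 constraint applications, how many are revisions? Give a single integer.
Constraint 1 (W != U) on D(W)={2,3,6} D(U)={2,5,6}: no change => not a revision
Constraint 2 (W < Y) on D(W)={2,3,6} D(Y)={2,3,4}: W {2,3,6}->{2,3}; Y {2,3,4}->{3,4} => REVISION
Constraint 3 (Y < W) on D(Y)={3,4} D(W)={2,3}: Y {3,4}->{}; W {2,3}->{} => REVISION
Total revisions = 2

Answer: 2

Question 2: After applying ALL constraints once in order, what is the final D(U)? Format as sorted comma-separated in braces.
Answer: {2,5,6}

Derivation:
Constraint 1 (W != U) on D(W)={2,3,6} D(U)={2,5,6}: no change
Constraint 2 (W < Y) on D(W)={2,3,6} D(Y)={2,3,4}: W {2,3,6}->{2,3}; Y {2,3,4}->{3,4}
Constraint 3 (Y < W) on D(Y)={3,4} D(W)={2,3}: Y {3,4}->{}; W {2,3}->{}
So after all 3 constraints: D(U) = {2,5,6}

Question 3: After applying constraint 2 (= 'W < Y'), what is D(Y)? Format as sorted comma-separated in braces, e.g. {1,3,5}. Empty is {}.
Constraint 1 (W != U) on D(W)={2,3,6} D(U)={2,5,6}: no change
Constraint 2 (W < Y) on D(W)={2,3,6} D(Y)={2,3,4}: W {2,3,6}->{2,3}; Y {2,3,4}->{3,4}
So after constraint 2: D(Y) = {3,4}

Answer: {3,4}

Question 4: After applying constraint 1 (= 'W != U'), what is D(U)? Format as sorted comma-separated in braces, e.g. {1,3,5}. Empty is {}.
Constraint 1 (W != U) on D(W)={2,3,6} D(U)={2,5,6}: no change
So after constraint 1: D(U) = {2,5,6}

Answer: {2,5,6}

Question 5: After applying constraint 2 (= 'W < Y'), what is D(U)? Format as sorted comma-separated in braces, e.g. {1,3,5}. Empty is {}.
Constraint 1 (W != U) on D(W)={2,3,6} D(U)={2,5,6}: no change
Constraint 2 (W < Y) on D(W)={2,3,6} D(Y)={2,3,4}: W {2,3,6}->{2,3}; Y {2,3,4}->{3,4}
So after constraint 2: D(U) = {2,5,6}

Answer: {2,5,6}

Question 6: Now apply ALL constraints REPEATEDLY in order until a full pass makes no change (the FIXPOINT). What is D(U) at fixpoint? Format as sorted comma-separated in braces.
pass 0 (initial): D(U)={2,5,6}
pass 1: W {2,3,6}->{}; Y {2,3,4}->{}
pass 2: U {2,5,6}->{}
pass 3: no change
Fixpoint after 3 passes: D(U) = {}

Answer: {}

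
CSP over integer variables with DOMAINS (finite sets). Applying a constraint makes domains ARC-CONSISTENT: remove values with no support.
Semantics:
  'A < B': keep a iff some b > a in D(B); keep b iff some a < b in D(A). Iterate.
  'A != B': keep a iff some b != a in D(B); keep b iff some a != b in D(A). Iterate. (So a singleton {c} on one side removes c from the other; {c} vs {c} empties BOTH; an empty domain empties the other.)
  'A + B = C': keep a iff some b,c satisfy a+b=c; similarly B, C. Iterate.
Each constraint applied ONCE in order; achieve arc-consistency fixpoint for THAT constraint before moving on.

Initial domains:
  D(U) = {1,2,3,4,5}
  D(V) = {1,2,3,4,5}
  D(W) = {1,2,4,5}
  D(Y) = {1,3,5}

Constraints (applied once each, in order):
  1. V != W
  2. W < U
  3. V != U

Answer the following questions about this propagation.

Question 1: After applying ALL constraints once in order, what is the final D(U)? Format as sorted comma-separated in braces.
Answer: {2,3,4,5}

Derivation:
Constraint 1 (V != W) on D(V)={1,2,3,4,5} D(W)={1,2,4,5}: no change
Constraint 2 (W < U) on D(W)={1,2,4,5} D(U)={1,2,3,4,5}: W {1,2,4,5}->{1,2,4}; U {1,2,3,4,5}->{2,3,4,5}
Constraint 3 (V != U) on D(V)={1,2,3,4,5} D(U)={2,3,4,5}: no change
So after all 3 constraints: D(U) = {2,3,4,5}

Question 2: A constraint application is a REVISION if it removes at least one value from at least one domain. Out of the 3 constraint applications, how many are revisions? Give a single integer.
Answer: 1

Derivation:
Constraint 1 (V != W) on D(V)={1,2,3,4,5} D(W)={1,2,4,5}: no change => not a revision
Constraint 2 (W < U) on D(W)={1,2,4,5} D(U)={1,2,3,4,5}: W {1,2,4,5}->{1,2,4}; U {1,2,3,4,5}->{2,3,4,5} => REVISION
Constraint 3 (V != U) on D(V)={1,2,3,4,5} D(U)={2,3,4,5}: no change => not a revision
Total revisions = 1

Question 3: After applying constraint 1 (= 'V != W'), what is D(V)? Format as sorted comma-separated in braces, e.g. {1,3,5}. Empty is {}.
Constraint 1 (V != W) on D(V)={1,2,3,4,5} D(W)={1,2,4,5}: no change
So after constraint 1: D(V) = {1,2,3,4,5}

Answer: {1,2,3,4,5}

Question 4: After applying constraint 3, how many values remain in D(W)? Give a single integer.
Constraint 1 (V != W) on D(V)={1,2,3,4,5} D(W)={1,2,4,5}: no change
Constraint 2 (W < U) on D(W)={1,2,4,5} D(U)={1,2,3,4,5}: W {1,2,4,5}->{1,2,4}; U {1,2,3,4,5}->{2,3,4,5}
Constraint 3 (V != U) on D(V)={1,2,3,4,5} D(U)={2,3,4,5}: no change
So after constraint 3: D(W)={1,2,4}, size = 3

Answer: 3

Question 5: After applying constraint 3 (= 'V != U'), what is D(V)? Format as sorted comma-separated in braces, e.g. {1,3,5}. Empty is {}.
Answer: {1,2,3,4,5}

Derivation:
Constraint 1 (V != W) on D(V)={1,2,3,4,5} D(W)={1,2,4,5}: no change
Constraint 2 (W < U) on D(W)={1,2,4,5} D(U)={1,2,3,4,5}: W {1,2,4,5}->{1,2,4}; U {1,2,3,4,5}->{2,3,4,5}
Constraint 3 (V != U) on D(V)={1,2,3,4,5} D(U)={2,3,4,5}: no change
So after constraint 3: D(V) = {1,2,3,4,5}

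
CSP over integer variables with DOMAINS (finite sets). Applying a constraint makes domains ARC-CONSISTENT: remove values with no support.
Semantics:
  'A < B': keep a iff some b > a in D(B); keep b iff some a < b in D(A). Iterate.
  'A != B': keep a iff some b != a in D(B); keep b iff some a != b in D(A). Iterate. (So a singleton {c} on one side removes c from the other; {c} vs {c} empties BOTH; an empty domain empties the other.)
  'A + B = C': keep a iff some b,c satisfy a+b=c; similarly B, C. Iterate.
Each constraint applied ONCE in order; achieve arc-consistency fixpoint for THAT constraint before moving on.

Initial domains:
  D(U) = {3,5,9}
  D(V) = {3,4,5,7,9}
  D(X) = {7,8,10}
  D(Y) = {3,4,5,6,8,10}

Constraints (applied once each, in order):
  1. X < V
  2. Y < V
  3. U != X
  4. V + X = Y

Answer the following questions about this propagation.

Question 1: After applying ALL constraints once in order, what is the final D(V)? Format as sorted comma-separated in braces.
Constraint 1 (X < V) on D(X)={7,8,10} D(V)={3,4,5,7,9}: X {7,8,10}->{7,8}; V {3,4,5,7,9}->{9}
Constraint 2 (Y < V) on D(Y)={3,4,5,6,8,10} D(V)={9}: Y {3,4,5,6,8,10}->{3,4,5,6,8}
Constraint 3 (U != X) on D(U)={3,5,9} D(X)={7,8}: no change
Constraint 4 (V + X = Y) on D(V)={9} D(X)={7,8} D(Y)={3,4,5,6,8}: V {9}->{}; X {7,8}->{}; Y {3,4,5,6,8}->{}
So after all 4 constraints: D(V) = {}

Answer: {}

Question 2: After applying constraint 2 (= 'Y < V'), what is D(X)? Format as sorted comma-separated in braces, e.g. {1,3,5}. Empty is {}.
Answer: {7,8}

Derivation:
Constraint 1 (X < V) on D(X)={7,8,10} D(V)={3,4,5,7,9}: X {7,8,10}->{7,8}; V {3,4,5,7,9}->{9}
Constraint 2 (Y < V) on D(Y)={3,4,5,6,8,10} D(V)={9}: Y {3,4,5,6,8,10}->{3,4,5,6,8}
So after constraint 2: D(X) = {7,8}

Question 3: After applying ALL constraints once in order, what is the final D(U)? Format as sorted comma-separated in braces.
Constraint 1 (X < V) on D(X)={7,8,10} D(V)={3,4,5,7,9}: X {7,8,10}->{7,8}; V {3,4,5,7,9}->{9}
Constraint 2 (Y < V) on D(Y)={3,4,5,6,8,10} D(V)={9}: Y {3,4,5,6,8,10}->{3,4,5,6,8}
Constraint 3 (U != X) on D(U)={3,5,9} D(X)={7,8}: no change
Constraint 4 (V + X = Y) on D(V)={9} D(X)={7,8} D(Y)={3,4,5,6,8}: V {9}->{}; X {7,8}->{}; Y {3,4,5,6,8}->{}
So after all 4 constraints: D(U) = {3,5,9}

Answer: {3,5,9}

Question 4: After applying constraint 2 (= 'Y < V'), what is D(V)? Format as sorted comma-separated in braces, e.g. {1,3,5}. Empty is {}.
Answer: {9}

Derivation:
Constraint 1 (X < V) on D(X)={7,8,10} D(V)={3,4,5,7,9}: X {7,8,10}->{7,8}; V {3,4,5,7,9}->{9}
Constraint 2 (Y < V) on D(Y)={3,4,5,6,8,10} D(V)={9}: Y {3,4,5,6,8,10}->{3,4,5,6,8}
So after constraint 2: D(V) = {9}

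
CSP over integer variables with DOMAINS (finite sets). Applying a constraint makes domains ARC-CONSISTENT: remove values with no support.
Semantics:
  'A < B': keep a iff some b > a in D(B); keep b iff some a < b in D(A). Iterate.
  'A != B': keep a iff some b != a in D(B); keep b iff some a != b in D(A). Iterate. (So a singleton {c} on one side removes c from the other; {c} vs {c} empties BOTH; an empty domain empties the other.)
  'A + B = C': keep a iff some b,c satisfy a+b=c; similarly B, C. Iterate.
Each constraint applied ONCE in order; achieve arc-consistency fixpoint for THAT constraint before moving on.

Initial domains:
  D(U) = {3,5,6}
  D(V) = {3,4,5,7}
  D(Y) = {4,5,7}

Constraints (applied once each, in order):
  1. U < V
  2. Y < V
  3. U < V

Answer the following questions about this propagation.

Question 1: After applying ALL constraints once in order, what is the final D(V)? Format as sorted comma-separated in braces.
Answer: {5,7}

Derivation:
Constraint 1 (U < V) on D(U)={3,5,6} D(V)={3,4,5,7}: V {3,4,5,7}->{4,5,7}
Constraint 2 (Y < V) on D(Y)={4,5,7} D(V)={4,5,7}: Y {4,5,7}->{4,5}; V {4,5,7}->{5,7}
Constraint 3 (U < V) on D(U)={3,5,6} D(V)={5,7}: no change
So after all 3 constraints: D(V) = {5,7}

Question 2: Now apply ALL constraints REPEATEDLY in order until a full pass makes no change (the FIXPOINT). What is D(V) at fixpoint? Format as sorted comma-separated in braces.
pass 0 (initial): D(V)={3,4,5,7}
pass 1: V {3,4,5,7}->{5,7}; Y {4,5,7}->{4,5}
pass 2: no change
Fixpoint after 2 passes: D(V) = {5,7}

Answer: {5,7}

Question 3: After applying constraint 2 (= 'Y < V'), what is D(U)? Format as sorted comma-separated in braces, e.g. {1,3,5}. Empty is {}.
Answer: {3,5,6}

Derivation:
Constraint 1 (U < V) on D(U)={3,5,6} D(V)={3,4,5,7}: V {3,4,5,7}->{4,5,7}
Constraint 2 (Y < V) on D(Y)={4,5,7} D(V)={4,5,7}: Y {4,5,7}->{4,5}; V {4,5,7}->{5,7}
So after constraint 2: D(U) = {3,5,6}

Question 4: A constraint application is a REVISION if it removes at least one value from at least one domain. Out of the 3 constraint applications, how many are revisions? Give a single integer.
Constraint 1 (U < V) on D(U)={3,5,6} D(V)={3,4,5,7}: V {3,4,5,7}->{4,5,7} => REVISION
Constraint 2 (Y < V) on D(Y)={4,5,7} D(V)={4,5,7}: Y {4,5,7}->{4,5}; V {4,5,7}->{5,7} => REVISION
Constraint 3 (U < V) on D(U)={3,5,6} D(V)={5,7}: no change => not a revision
Total revisions = 2

Answer: 2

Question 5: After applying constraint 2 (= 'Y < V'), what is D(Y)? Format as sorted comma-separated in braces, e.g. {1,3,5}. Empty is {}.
Answer: {4,5}

Derivation:
Constraint 1 (U < V) on D(U)={3,5,6} D(V)={3,4,5,7}: V {3,4,5,7}->{4,5,7}
Constraint 2 (Y < V) on D(Y)={4,5,7} D(V)={4,5,7}: Y {4,5,7}->{4,5}; V {4,5,7}->{5,7}
So after constraint 2: D(Y) = {4,5}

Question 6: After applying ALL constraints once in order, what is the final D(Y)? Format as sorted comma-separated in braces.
Constraint 1 (U < V) on D(U)={3,5,6} D(V)={3,4,5,7}: V {3,4,5,7}->{4,5,7}
Constraint 2 (Y < V) on D(Y)={4,5,7} D(V)={4,5,7}: Y {4,5,7}->{4,5}; V {4,5,7}->{5,7}
Constraint 3 (U < V) on D(U)={3,5,6} D(V)={5,7}: no change
So after all 3 constraints: D(Y) = {4,5}

Answer: {4,5}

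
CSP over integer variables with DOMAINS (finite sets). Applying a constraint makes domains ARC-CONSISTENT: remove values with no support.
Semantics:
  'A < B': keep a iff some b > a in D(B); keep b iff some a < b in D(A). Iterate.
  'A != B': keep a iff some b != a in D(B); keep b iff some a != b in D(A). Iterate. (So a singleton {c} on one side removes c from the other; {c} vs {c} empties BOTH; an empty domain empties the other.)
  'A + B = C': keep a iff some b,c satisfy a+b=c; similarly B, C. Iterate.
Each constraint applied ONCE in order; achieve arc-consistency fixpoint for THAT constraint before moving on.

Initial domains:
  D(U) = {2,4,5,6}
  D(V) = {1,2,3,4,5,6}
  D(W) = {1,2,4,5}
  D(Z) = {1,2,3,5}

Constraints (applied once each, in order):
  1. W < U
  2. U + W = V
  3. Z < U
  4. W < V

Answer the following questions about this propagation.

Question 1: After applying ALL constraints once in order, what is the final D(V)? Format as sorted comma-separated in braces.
Answer: {3,4,5,6}

Derivation:
Constraint 1 (W < U) on D(W)={1,2,4,5} D(U)={2,4,5,6}: no change
Constraint 2 (U + W = V) on D(U)={2,4,5,6} D(W)={1,2,4,5} D(V)={1,2,3,4,5,6}: U {2,4,5,6}->{2,4,5}; W {1,2,4,5}->{1,2,4}; V {1,2,3,4,5,6}->{3,4,5,6}
Constraint 3 (Z < U) on D(Z)={1,2,3,5} D(U)={2,4,5}: Z {1,2,3,5}->{1,2,3}
Constraint 4 (W < V) on D(W)={1,2,4} D(V)={3,4,5,6}: no change
So after all 4 constraints: D(V) = {3,4,5,6}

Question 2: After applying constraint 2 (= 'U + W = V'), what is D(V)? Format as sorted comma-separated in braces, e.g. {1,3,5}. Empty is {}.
Constraint 1 (W < U) on D(W)={1,2,4,5} D(U)={2,4,5,6}: no change
Constraint 2 (U + W = V) on D(U)={2,4,5,6} D(W)={1,2,4,5} D(V)={1,2,3,4,5,6}: U {2,4,5,6}->{2,4,5}; W {1,2,4,5}->{1,2,4}; V {1,2,3,4,5,6}->{3,4,5,6}
So after constraint 2: D(V) = {3,4,5,6}

Answer: {3,4,5,6}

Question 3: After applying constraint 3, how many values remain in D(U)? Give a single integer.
Answer: 3

Derivation:
Constraint 1 (W < U) on D(W)={1,2,4,5} D(U)={2,4,5,6}: no change
Constraint 2 (U + W = V) on D(U)={2,4,5,6} D(W)={1,2,4,5} D(V)={1,2,3,4,5,6}: U {2,4,5,6}->{2,4,5}; W {1,2,4,5}->{1,2,4}; V {1,2,3,4,5,6}->{3,4,5,6}
Constraint 3 (Z < U) on D(Z)={1,2,3,5} D(U)={2,4,5}: Z {1,2,3,5}->{1,2,3}
So after constraint 3: D(U)={2,4,5}, size = 3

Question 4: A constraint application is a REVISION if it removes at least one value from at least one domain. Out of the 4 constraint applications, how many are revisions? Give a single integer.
Constraint 1 (W < U) on D(W)={1,2,4,5} D(U)={2,4,5,6}: no change => not a revision
Constraint 2 (U + W = V) on D(U)={2,4,5,6} D(W)={1,2,4,5} D(V)={1,2,3,4,5,6}: U {2,4,5,6}->{2,4,5}; W {1,2,4,5}->{1,2,4}; V {1,2,3,4,5,6}->{3,4,5,6} => REVISION
Constraint 3 (Z < U) on D(Z)={1,2,3,5} D(U)={2,4,5}: Z {1,2,3,5}->{1,2,3} => REVISION
Constraint 4 (W < V) on D(W)={1,2,4} D(V)={3,4,5,6}: no change => not a revision
Total revisions = 2

Answer: 2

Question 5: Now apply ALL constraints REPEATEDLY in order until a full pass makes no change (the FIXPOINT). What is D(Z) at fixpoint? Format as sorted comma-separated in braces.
Answer: {1,2,3}

Derivation:
pass 0 (initial): D(Z)={1,2,3,5}
pass 1: U {2,4,5,6}->{2,4,5}; V {1,2,3,4,5,6}->{3,4,5,6}; W {1,2,4,5}->{1,2,4}; Z {1,2,3,5}->{1,2,3}
pass 2: no change
Fixpoint after 2 passes: D(Z) = {1,2,3}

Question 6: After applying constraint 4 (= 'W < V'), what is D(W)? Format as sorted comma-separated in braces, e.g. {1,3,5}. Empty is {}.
Answer: {1,2,4}

Derivation:
Constraint 1 (W < U) on D(W)={1,2,4,5} D(U)={2,4,5,6}: no change
Constraint 2 (U + W = V) on D(U)={2,4,5,6} D(W)={1,2,4,5} D(V)={1,2,3,4,5,6}: U {2,4,5,6}->{2,4,5}; W {1,2,4,5}->{1,2,4}; V {1,2,3,4,5,6}->{3,4,5,6}
Constraint 3 (Z < U) on D(Z)={1,2,3,5} D(U)={2,4,5}: Z {1,2,3,5}->{1,2,3}
Constraint 4 (W < V) on D(W)={1,2,4} D(V)={3,4,5,6}: no change
So after constraint 4: D(W) = {1,2,4}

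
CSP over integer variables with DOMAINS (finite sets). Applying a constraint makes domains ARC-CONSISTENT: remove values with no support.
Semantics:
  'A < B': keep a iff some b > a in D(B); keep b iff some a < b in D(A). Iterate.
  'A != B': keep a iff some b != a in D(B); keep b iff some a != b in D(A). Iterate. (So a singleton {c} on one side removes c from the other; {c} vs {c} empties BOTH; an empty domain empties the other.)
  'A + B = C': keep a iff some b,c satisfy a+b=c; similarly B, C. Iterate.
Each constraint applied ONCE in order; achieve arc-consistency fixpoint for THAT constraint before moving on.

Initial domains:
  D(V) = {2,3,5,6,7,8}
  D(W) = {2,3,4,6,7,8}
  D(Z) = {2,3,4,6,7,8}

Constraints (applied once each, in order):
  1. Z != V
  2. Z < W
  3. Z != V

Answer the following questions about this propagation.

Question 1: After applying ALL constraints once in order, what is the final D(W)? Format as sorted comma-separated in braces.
Answer: {3,4,6,7,8}

Derivation:
Constraint 1 (Z != V) on D(Z)={2,3,4,6,7,8} D(V)={2,3,5,6,7,8}: no change
Constraint 2 (Z < W) on D(Z)={2,3,4,6,7,8} D(W)={2,3,4,6,7,8}: Z {2,3,4,6,7,8}->{2,3,4,6,7}; W {2,3,4,6,7,8}->{3,4,6,7,8}
Constraint 3 (Z != V) on D(Z)={2,3,4,6,7} D(V)={2,3,5,6,7,8}: no change
So after all 3 constraints: D(W) = {3,4,6,7,8}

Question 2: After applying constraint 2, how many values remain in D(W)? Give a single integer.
Constraint 1 (Z != V) on D(Z)={2,3,4,6,7,8} D(V)={2,3,5,6,7,8}: no change
Constraint 2 (Z < W) on D(Z)={2,3,4,6,7,8} D(W)={2,3,4,6,7,8}: Z {2,3,4,6,7,8}->{2,3,4,6,7}; W {2,3,4,6,7,8}->{3,4,6,7,8}
So after constraint 2: D(W)={3,4,6,7,8}, size = 5

Answer: 5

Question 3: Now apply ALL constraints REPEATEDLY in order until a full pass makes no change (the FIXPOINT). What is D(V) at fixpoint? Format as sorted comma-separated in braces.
Answer: {2,3,5,6,7,8}

Derivation:
pass 0 (initial): D(V)={2,3,5,6,7,8}
pass 1: W {2,3,4,6,7,8}->{3,4,6,7,8}; Z {2,3,4,6,7,8}->{2,3,4,6,7}
pass 2: no change
Fixpoint after 2 passes: D(V) = {2,3,5,6,7,8}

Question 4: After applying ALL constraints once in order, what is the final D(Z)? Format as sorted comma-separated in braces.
Answer: {2,3,4,6,7}

Derivation:
Constraint 1 (Z != V) on D(Z)={2,3,4,6,7,8} D(V)={2,3,5,6,7,8}: no change
Constraint 2 (Z < W) on D(Z)={2,3,4,6,7,8} D(W)={2,3,4,6,7,8}: Z {2,3,4,6,7,8}->{2,3,4,6,7}; W {2,3,4,6,7,8}->{3,4,6,7,8}
Constraint 3 (Z != V) on D(Z)={2,3,4,6,7} D(V)={2,3,5,6,7,8}: no change
So after all 3 constraints: D(Z) = {2,3,4,6,7}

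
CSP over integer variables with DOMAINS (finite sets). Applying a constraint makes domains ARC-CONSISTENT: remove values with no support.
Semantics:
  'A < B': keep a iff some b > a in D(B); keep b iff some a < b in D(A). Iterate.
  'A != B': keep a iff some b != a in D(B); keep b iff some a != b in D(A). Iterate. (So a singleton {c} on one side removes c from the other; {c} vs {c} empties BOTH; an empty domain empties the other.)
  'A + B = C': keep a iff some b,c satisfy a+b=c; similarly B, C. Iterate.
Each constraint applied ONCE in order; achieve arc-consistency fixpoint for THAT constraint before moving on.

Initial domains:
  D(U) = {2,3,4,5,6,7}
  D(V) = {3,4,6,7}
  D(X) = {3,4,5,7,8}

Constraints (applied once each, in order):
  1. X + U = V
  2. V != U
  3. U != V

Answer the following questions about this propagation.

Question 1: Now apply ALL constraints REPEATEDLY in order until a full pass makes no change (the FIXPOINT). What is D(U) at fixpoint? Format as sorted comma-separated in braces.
pass 0 (initial): D(U)={2,3,4,5,6,7}
pass 1: U {2,3,4,5,6,7}->{2,3,4}; V {3,4,6,7}->{6,7}; X {3,4,5,7,8}->{3,4,5}
pass 2: no change
Fixpoint after 2 passes: D(U) = {2,3,4}

Answer: {2,3,4}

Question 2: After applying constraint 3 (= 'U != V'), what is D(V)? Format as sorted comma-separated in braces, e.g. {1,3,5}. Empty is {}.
Answer: {6,7}

Derivation:
Constraint 1 (X + U = V) on D(X)={3,4,5,7,8} D(U)={2,3,4,5,6,7} D(V)={3,4,6,7}: X {3,4,5,7,8}->{3,4,5}; U {2,3,4,5,6,7}->{2,3,4}; V {3,4,6,7}->{6,7}
Constraint 2 (V != U) on D(V)={6,7} D(U)={2,3,4}: no change
Constraint 3 (U != V) on D(U)={2,3,4} D(V)={6,7}: no change
So after constraint 3: D(V) = {6,7}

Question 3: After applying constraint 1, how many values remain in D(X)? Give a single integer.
Answer: 3

Derivation:
Constraint 1 (X + U = V) on D(X)={3,4,5,7,8} D(U)={2,3,4,5,6,7} D(V)={3,4,6,7}: X {3,4,5,7,8}->{3,4,5}; U {2,3,4,5,6,7}->{2,3,4}; V {3,4,6,7}->{6,7}
So after constraint 1: D(X)={3,4,5}, size = 3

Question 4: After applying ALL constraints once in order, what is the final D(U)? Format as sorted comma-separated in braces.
Constraint 1 (X + U = V) on D(X)={3,4,5,7,8} D(U)={2,3,4,5,6,7} D(V)={3,4,6,7}: X {3,4,5,7,8}->{3,4,5}; U {2,3,4,5,6,7}->{2,3,4}; V {3,4,6,7}->{6,7}
Constraint 2 (V != U) on D(V)={6,7} D(U)={2,3,4}: no change
Constraint 3 (U != V) on D(U)={2,3,4} D(V)={6,7}: no change
So after all 3 constraints: D(U) = {2,3,4}

Answer: {2,3,4}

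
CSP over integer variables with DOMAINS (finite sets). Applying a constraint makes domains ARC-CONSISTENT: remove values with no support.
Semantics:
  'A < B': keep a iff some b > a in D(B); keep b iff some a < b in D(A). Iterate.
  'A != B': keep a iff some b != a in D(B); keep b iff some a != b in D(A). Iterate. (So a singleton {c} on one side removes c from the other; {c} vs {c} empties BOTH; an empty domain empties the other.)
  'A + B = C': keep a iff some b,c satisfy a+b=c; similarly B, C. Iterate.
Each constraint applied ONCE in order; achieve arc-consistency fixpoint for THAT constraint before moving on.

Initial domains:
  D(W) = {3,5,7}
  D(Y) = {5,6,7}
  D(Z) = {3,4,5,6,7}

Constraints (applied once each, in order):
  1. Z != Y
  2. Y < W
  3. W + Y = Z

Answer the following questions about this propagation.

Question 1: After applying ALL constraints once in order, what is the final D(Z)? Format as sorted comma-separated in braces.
Answer: {}

Derivation:
Constraint 1 (Z != Y) on D(Z)={3,4,5,6,7} D(Y)={5,6,7}: no change
Constraint 2 (Y < W) on D(Y)={5,6,7} D(W)={3,5,7}: Y {5,6,7}->{5,6}; W {3,5,7}->{7}
Constraint 3 (W + Y = Z) on D(W)={7} D(Y)={5,6} D(Z)={3,4,5,6,7}: W {7}->{}; Y {5,6}->{}; Z {3,4,5,6,7}->{}
So after all 3 constraints: D(Z) = {}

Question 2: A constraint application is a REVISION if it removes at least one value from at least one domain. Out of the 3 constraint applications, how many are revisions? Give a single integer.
Constraint 1 (Z != Y) on D(Z)={3,4,5,6,7} D(Y)={5,6,7}: no change => not a revision
Constraint 2 (Y < W) on D(Y)={5,6,7} D(W)={3,5,7}: Y {5,6,7}->{5,6}; W {3,5,7}->{7} => REVISION
Constraint 3 (W + Y = Z) on D(W)={7} D(Y)={5,6} D(Z)={3,4,5,6,7}: W {7}->{}; Y {5,6}->{}; Z {3,4,5,6,7}->{} => REVISION
Total revisions = 2

Answer: 2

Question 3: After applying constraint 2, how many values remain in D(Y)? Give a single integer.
Constraint 1 (Z != Y) on D(Z)={3,4,5,6,7} D(Y)={5,6,7}: no change
Constraint 2 (Y < W) on D(Y)={5,6,7} D(W)={3,5,7}: Y {5,6,7}->{5,6}; W {3,5,7}->{7}
So after constraint 2: D(Y)={5,6}, size = 2

Answer: 2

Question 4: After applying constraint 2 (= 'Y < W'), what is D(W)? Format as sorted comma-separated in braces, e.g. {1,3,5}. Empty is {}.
Answer: {7}

Derivation:
Constraint 1 (Z != Y) on D(Z)={3,4,5,6,7} D(Y)={5,6,7}: no change
Constraint 2 (Y < W) on D(Y)={5,6,7} D(W)={3,5,7}: Y {5,6,7}->{5,6}; W {3,5,7}->{7}
So after constraint 2: D(W) = {7}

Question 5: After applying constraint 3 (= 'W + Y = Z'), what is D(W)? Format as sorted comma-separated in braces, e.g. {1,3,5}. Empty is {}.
Constraint 1 (Z != Y) on D(Z)={3,4,5,6,7} D(Y)={5,6,7}: no change
Constraint 2 (Y < W) on D(Y)={5,6,7} D(W)={3,5,7}: Y {5,6,7}->{5,6}; W {3,5,7}->{7}
Constraint 3 (W + Y = Z) on D(W)={7} D(Y)={5,6} D(Z)={3,4,5,6,7}: W {7}->{}; Y {5,6}->{}; Z {3,4,5,6,7}->{}
So after constraint 3: D(W) = {}

Answer: {}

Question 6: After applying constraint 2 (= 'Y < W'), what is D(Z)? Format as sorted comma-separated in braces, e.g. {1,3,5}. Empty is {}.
Answer: {3,4,5,6,7}

Derivation:
Constraint 1 (Z != Y) on D(Z)={3,4,5,6,7} D(Y)={5,6,7}: no change
Constraint 2 (Y < W) on D(Y)={5,6,7} D(W)={3,5,7}: Y {5,6,7}->{5,6}; W {3,5,7}->{7}
So after constraint 2: D(Z) = {3,4,5,6,7}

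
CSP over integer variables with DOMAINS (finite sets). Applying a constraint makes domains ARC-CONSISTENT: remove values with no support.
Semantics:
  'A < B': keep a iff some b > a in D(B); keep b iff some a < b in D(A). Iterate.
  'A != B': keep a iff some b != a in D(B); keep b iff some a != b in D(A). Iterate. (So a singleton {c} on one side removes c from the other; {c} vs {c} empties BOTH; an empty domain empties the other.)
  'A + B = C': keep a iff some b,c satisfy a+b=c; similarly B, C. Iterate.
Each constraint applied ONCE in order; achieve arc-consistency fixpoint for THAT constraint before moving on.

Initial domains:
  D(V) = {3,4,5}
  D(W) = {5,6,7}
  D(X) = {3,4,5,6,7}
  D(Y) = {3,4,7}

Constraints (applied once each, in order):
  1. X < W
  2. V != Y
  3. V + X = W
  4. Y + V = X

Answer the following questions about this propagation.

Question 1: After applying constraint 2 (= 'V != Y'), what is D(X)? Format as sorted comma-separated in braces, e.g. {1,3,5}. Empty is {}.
Answer: {3,4,5,6}

Derivation:
Constraint 1 (X < W) on D(X)={3,4,5,6,7} D(W)={5,6,7}: X {3,4,5,6,7}->{3,4,5,6}
Constraint 2 (V != Y) on D(V)={3,4,5} D(Y)={3,4,7}: no change
So after constraint 2: D(X) = {3,4,5,6}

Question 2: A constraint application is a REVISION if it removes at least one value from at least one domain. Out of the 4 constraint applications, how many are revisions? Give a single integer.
Answer: 3

Derivation:
Constraint 1 (X < W) on D(X)={3,4,5,6,7} D(W)={5,6,7}: X {3,4,5,6,7}->{3,4,5,6} => REVISION
Constraint 2 (V != Y) on D(V)={3,4,5} D(Y)={3,4,7}: no change => not a revision
Constraint 3 (V + X = W) on D(V)={3,4,5} D(X)={3,4,5,6} D(W)={5,6,7}: V {3,4,5}->{3,4}; X {3,4,5,6}->{3,4}; W {5,6,7}->{6,7} => REVISION
Constraint 4 (Y + V = X) on D(Y)={3,4,7} D(V)={3,4} D(X)={3,4}: Y {3,4,7}->{}; V {3,4}->{}; X {3,4}->{} => REVISION
Total revisions = 3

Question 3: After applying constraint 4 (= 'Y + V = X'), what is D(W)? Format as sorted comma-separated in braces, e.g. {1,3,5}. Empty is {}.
Constraint 1 (X < W) on D(X)={3,4,5,6,7} D(W)={5,6,7}: X {3,4,5,6,7}->{3,4,5,6}
Constraint 2 (V != Y) on D(V)={3,4,5} D(Y)={3,4,7}: no change
Constraint 3 (V + X = W) on D(V)={3,4,5} D(X)={3,4,5,6} D(W)={5,6,7}: V {3,4,5}->{3,4}; X {3,4,5,6}->{3,4}; W {5,6,7}->{6,7}
Constraint 4 (Y + V = X) on D(Y)={3,4,7} D(V)={3,4} D(X)={3,4}: Y {3,4,7}->{}; V {3,4}->{}; X {3,4}->{}
So after constraint 4: D(W) = {6,7}

Answer: {6,7}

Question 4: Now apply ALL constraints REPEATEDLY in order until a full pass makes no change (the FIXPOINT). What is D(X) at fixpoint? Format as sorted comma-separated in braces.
Answer: {}

Derivation:
pass 0 (initial): D(X)={3,4,5,6,7}
pass 1: V {3,4,5}->{}; W {5,6,7}->{6,7}; X {3,4,5,6,7}->{}; Y {3,4,7}->{}
pass 2: W {6,7}->{}
pass 3: no change
Fixpoint after 3 passes: D(X) = {}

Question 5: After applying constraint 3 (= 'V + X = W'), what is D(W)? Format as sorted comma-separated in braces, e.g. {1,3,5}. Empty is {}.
Answer: {6,7}

Derivation:
Constraint 1 (X < W) on D(X)={3,4,5,6,7} D(W)={5,6,7}: X {3,4,5,6,7}->{3,4,5,6}
Constraint 2 (V != Y) on D(V)={3,4,5} D(Y)={3,4,7}: no change
Constraint 3 (V + X = W) on D(V)={3,4,5} D(X)={3,4,5,6} D(W)={5,6,7}: V {3,4,5}->{3,4}; X {3,4,5,6}->{3,4}; W {5,6,7}->{6,7}
So after constraint 3: D(W) = {6,7}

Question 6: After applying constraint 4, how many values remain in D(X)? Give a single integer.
Answer: 0

Derivation:
Constraint 1 (X < W) on D(X)={3,4,5,6,7} D(W)={5,6,7}: X {3,4,5,6,7}->{3,4,5,6}
Constraint 2 (V != Y) on D(V)={3,4,5} D(Y)={3,4,7}: no change
Constraint 3 (V + X = W) on D(V)={3,4,5} D(X)={3,4,5,6} D(W)={5,6,7}: V {3,4,5}->{3,4}; X {3,4,5,6}->{3,4}; W {5,6,7}->{6,7}
Constraint 4 (Y + V = X) on D(Y)={3,4,7} D(V)={3,4} D(X)={3,4}: Y {3,4,7}->{}; V {3,4}->{}; X {3,4}->{}
So after constraint 4: D(X)={}, size = 0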